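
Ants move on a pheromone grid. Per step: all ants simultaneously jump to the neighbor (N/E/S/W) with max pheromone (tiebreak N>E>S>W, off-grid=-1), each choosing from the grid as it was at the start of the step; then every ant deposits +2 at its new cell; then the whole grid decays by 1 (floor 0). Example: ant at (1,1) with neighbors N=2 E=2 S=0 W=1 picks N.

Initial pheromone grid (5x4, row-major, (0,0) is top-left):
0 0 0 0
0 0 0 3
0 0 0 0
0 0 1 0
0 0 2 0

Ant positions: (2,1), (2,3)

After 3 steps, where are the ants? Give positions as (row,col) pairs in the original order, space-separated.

Step 1: ant0:(2,1)->N->(1,1) | ant1:(2,3)->N->(1,3)
  grid max=4 at (1,3)
Step 2: ant0:(1,1)->N->(0,1) | ant1:(1,3)->N->(0,3)
  grid max=3 at (1,3)
Step 3: ant0:(0,1)->E->(0,2) | ant1:(0,3)->S->(1,3)
  grid max=4 at (1,3)

(0,2) (1,3)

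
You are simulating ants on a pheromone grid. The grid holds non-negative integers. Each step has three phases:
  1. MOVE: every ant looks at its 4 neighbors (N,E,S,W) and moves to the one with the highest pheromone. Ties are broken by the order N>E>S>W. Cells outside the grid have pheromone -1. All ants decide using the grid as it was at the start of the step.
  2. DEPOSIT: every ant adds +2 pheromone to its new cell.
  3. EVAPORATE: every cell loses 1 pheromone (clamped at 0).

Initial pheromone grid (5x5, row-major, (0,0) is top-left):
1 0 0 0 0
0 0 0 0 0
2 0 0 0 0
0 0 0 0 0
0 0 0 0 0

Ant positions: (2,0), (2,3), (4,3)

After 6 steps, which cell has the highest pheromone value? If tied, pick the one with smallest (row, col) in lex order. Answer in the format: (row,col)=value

Answer: (1,4)=3

Derivation:
Step 1: ant0:(2,0)->N->(1,0) | ant1:(2,3)->N->(1,3) | ant2:(4,3)->N->(3,3)
  grid max=1 at (1,0)
Step 2: ant0:(1,0)->S->(2,0) | ant1:(1,3)->N->(0,3) | ant2:(3,3)->N->(2,3)
  grid max=2 at (2,0)
Step 3: ant0:(2,0)->N->(1,0) | ant1:(0,3)->E->(0,4) | ant2:(2,3)->N->(1,3)
  grid max=1 at (0,4)
Step 4: ant0:(1,0)->S->(2,0) | ant1:(0,4)->S->(1,4) | ant2:(1,3)->N->(0,3)
  grid max=2 at (2,0)
Step 5: ant0:(2,0)->N->(1,0) | ant1:(1,4)->N->(0,4) | ant2:(0,3)->E->(0,4)
  grid max=3 at (0,4)
Step 6: ant0:(1,0)->S->(2,0) | ant1:(0,4)->S->(1,4) | ant2:(0,4)->S->(1,4)
  grid max=3 at (1,4)
Final grid:
  0 0 0 0 2
  0 0 0 0 3
  2 0 0 0 0
  0 0 0 0 0
  0 0 0 0 0
Max pheromone 3 at (1,4)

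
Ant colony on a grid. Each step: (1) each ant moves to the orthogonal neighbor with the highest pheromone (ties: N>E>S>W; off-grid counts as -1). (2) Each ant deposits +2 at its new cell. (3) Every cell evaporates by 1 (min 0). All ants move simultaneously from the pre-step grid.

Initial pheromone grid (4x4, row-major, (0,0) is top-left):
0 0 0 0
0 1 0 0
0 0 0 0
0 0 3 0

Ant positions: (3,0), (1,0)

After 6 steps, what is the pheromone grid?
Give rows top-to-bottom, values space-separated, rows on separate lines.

After step 1: ants at (2,0),(1,1)
  0 0 0 0
  0 2 0 0
  1 0 0 0
  0 0 2 0
After step 2: ants at (1,0),(0,1)
  0 1 0 0
  1 1 0 0
  0 0 0 0
  0 0 1 0
After step 3: ants at (1,1),(1,1)
  0 0 0 0
  0 4 0 0
  0 0 0 0
  0 0 0 0
After step 4: ants at (0,1),(0,1)
  0 3 0 0
  0 3 0 0
  0 0 0 0
  0 0 0 0
After step 5: ants at (1,1),(1,1)
  0 2 0 0
  0 6 0 0
  0 0 0 0
  0 0 0 0
After step 6: ants at (0,1),(0,1)
  0 5 0 0
  0 5 0 0
  0 0 0 0
  0 0 0 0

0 5 0 0
0 5 0 0
0 0 0 0
0 0 0 0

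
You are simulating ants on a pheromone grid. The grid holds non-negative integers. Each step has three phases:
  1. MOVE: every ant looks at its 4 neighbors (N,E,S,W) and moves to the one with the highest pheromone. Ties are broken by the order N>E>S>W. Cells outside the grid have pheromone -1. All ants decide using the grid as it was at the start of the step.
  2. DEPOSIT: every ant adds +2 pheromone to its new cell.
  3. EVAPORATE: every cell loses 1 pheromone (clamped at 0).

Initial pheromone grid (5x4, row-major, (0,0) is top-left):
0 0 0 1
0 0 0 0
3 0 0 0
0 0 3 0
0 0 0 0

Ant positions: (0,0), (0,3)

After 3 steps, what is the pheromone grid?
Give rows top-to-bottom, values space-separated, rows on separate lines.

After step 1: ants at (0,1),(1,3)
  0 1 0 0
  0 0 0 1
  2 0 0 0
  0 0 2 0
  0 0 0 0
After step 2: ants at (0,2),(0,3)
  0 0 1 1
  0 0 0 0
  1 0 0 0
  0 0 1 0
  0 0 0 0
After step 3: ants at (0,3),(0,2)
  0 0 2 2
  0 0 0 0
  0 0 0 0
  0 0 0 0
  0 0 0 0

0 0 2 2
0 0 0 0
0 0 0 0
0 0 0 0
0 0 0 0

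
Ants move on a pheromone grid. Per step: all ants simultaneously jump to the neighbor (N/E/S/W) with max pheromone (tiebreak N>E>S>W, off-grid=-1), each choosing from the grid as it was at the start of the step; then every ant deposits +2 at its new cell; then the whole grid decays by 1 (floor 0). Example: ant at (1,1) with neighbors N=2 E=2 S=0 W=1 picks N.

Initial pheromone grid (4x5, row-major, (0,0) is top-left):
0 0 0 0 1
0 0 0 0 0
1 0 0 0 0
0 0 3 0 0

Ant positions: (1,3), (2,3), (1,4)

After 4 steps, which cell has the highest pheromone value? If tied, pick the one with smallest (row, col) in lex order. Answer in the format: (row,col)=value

Step 1: ant0:(1,3)->N->(0,3) | ant1:(2,3)->N->(1,3) | ant2:(1,4)->N->(0,4)
  grid max=2 at (0,4)
Step 2: ant0:(0,3)->E->(0,4) | ant1:(1,3)->N->(0,3) | ant2:(0,4)->W->(0,3)
  grid max=4 at (0,3)
Step 3: ant0:(0,4)->W->(0,3) | ant1:(0,3)->E->(0,4) | ant2:(0,3)->E->(0,4)
  grid max=6 at (0,4)
Step 4: ant0:(0,3)->E->(0,4) | ant1:(0,4)->W->(0,3) | ant2:(0,4)->W->(0,3)
  grid max=8 at (0,3)
Final grid:
  0 0 0 8 7
  0 0 0 0 0
  0 0 0 0 0
  0 0 0 0 0
Max pheromone 8 at (0,3)

Answer: (0,3)=8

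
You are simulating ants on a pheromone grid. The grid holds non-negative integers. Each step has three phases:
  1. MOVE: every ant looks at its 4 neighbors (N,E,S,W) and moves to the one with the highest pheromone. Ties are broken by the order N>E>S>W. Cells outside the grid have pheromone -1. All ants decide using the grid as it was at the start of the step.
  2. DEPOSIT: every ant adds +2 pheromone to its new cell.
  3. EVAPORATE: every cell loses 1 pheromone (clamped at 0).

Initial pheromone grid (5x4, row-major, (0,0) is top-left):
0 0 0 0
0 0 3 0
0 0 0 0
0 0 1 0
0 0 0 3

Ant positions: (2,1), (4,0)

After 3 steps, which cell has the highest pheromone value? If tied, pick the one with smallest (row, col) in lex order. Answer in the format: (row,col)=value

Answer: (1,2)=2

Derivation:
Step 1: ant0:(2,1)->N->(1,1) | ant1:(4,0)->N->(3,0)
  grid max=2 at (1,2)
Step 2: ant0:(1,1)->E->(1,2) | ant1:(3,0)->N->(2,0)
  grid max=3 at (1,2)
Step 3: ant0:(1,2)->N->(0,2) | ant1:(2,0)->N->(1,0)
  grid max=2 at (1,2)
Final grid:
  0 0 1 0
  1 0 2 0
  0 0 0 0
  0 0 0 0
  0 0 0 0
Max pheromone 2 at (1,2)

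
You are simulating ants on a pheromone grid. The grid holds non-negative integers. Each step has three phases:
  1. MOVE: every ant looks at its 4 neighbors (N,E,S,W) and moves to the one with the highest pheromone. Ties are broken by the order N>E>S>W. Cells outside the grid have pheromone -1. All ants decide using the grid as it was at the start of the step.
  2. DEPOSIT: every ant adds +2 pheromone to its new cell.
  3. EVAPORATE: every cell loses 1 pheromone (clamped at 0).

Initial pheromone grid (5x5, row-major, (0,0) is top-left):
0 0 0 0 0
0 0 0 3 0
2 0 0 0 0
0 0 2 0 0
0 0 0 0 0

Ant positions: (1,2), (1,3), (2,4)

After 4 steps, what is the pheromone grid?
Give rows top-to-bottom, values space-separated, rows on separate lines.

After step 1: ants at (1,3),(0,3),(1,4)
  0 0 0 1 0
  0 0 0 4 1
  1 0 0 0 0
  0 0 1 0 0
  0 0 0 0 0
After step 2: ants at (0,3),(1,3),(1,3)
  0 0 0 2 0
  0 0 0 7 0
  0 0 0 0 0
  0 0 0 0 0
  0 0 0 0 0
After step 3: ants at (1,3),(0,3),(0,3)
  0 0 0 5 0
  0 0 0 8 0
  0 0 0 0 0
  0 0 0 0 0
  0 0 0 0 0
After step 4: ants at (0,3),(1,3),(1,3)
  0 0 0 6 0
  0 0 0 11 0
  0 0 0 0 0
  0 0 0 0 0
  0 0 0 0 0

0 0 0 6 0
0 0 0 11 0
0 0 0 0 0
0 0 0 0 0
0 0 0 0 0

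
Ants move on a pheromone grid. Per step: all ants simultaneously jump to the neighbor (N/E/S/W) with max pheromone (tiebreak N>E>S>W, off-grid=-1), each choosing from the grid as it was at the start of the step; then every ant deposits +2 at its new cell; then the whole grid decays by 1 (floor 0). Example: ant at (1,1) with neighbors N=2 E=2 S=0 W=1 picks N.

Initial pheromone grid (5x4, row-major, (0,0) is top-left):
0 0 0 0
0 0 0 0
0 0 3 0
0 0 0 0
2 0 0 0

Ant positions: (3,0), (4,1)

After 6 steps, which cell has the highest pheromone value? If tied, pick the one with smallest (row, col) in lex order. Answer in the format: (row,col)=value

Answer: (4,0)=8

Derivation:
Step 1: ant0:(3,0)->S->(4,0) | ant1:(4,1)->W->(4,0)
  grid max=5 at (4,0)
Step 2: ant0:(4,0)->N->(3,0) | ant1:(4,0)->N->(3,0)
  grid max=4 at (4,0)
Step 3: ant0:(3,0)->S->(4,0) | ant1:(3,0)->S->(4,0)
  grid max=7 at (4,0)
Step 4: ant0:(4,0)->N->(3,0) | ant1:(4,0)->N->(3,0)
  grid max=6 at (4,0)
Step 5: ant0:(3,0)->S->(4,0) | ant1:(3,0)->S->(4,0)
  grid max=9 at (4,0)
Step 6: ant0:(4,0)->N->(3,0) | ant1:(4,0)->N->(3,0)
  grid max=8 at (4,0)
Final grid:
  0 0 0 0
  0 0 0 0
  0 0 0 0
  7 0 0 0
  8 0 0 0
Max pheromone 8 at (4,0)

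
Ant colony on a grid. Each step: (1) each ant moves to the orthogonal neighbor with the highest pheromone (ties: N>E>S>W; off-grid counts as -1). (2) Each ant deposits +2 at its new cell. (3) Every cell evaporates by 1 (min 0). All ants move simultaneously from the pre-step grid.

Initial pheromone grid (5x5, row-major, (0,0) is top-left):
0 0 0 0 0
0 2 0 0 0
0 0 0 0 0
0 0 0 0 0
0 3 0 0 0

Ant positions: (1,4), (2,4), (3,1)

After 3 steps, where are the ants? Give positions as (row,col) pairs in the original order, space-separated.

Step 1: ant0:(1,4)->N->(0,4) | ant1:(2,4)->N->(1,4) | ant2:(3,1)->S->(4,1)
  grid max=4 at (4,1)
Step 2: ant0:(0,4)->S->(1,4) | ant1:(1,4)->N->(0,4) | ant2:(4,1)->N->(3,1)
  grid max=3 at (4,1)
Step 3: ant0:(1,4)->N->(0,4) | ant1:(0,4)->S->(1,4) | ant2:(3,1)->S->(4,1)
  grid max=4 at (4,1)

(0,4) (1,4) (4,1)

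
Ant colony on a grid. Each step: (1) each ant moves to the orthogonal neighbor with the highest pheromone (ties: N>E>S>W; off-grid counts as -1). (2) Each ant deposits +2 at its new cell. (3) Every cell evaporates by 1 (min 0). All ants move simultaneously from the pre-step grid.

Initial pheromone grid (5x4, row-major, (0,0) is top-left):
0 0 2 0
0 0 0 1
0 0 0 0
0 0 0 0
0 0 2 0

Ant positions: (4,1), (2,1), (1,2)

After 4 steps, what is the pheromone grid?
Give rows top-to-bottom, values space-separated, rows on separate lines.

After step 1: ants at (4,2),(1,1),(0,2)
  0 0 3 0
  0 1 0 0
  0 0 0 0
  0 0 0 0
  0 0 3 0
After step 2: ants at (3,2),(0,1),(0,3)
  0 1 2 1
  0 0 0 0
  0 0 0 0
  0 0 1 0
  0 0 2 0
After step 3: ants at (4,2),(0,2),(0,2)
  0 0 5 0
  0 0 0 0
  0 0 0 0
  0 0 0 0
  0 0 3 0
After step 4: ants at (3,2),(0,3),(0,3)
  0 0 4 3
  0 0 0 0
  0 0 0 0
  0 0 1 0
  0 0 2 0

0 0 4 3
0 0 0 0
0 0 0 0
0 0 1 0
0 0 2 0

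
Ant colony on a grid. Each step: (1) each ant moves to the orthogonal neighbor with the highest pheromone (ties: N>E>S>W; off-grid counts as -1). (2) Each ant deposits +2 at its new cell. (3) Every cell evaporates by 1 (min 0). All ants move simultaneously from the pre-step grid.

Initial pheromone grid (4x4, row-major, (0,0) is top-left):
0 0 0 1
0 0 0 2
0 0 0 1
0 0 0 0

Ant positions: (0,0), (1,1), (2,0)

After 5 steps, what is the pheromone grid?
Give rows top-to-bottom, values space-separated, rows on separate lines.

After step 1: ants at (0,1),(0,1),(1,0)
  0 3 0 0
  1 0 0 1
  0 0 0 0
  0 0 0 0
After step 2: ants at (0,2),(0,2),(0,0)
  1 2 3 0
  0 0 0 0
  0 0 0 0
  0 0 0 0
After step 3: ants at (0,1),(0,1),(0,1)
  0 7 2 0
  0 0 0 0
  0 0 0 0
  0 0 0 0
After step 4: ants at (0,2),(0,2),(0,2)
  0 6 7 0
  0 0 0 0
  0 0 0 0
  0 0 0 0
After step 5: ants at (0,1),(0,1),(0,1)
  0 11 6 0
  0 0 0 0
  0 0 0 0
  0 0 0 0

0 11 6 0
0 0 0 0
0 0 0 0
0 0 0 0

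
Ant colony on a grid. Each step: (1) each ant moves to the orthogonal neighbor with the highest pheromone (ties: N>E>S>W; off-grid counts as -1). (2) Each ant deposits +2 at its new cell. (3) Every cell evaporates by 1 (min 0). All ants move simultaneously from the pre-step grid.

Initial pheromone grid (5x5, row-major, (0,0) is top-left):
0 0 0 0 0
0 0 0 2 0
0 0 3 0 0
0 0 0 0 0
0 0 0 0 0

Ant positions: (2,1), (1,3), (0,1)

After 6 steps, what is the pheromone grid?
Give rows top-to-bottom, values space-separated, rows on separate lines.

After step 1: ants at (2,2),(0,3),(0,2)
  0 0 1 1 0
  0 0 0 1 0
  0 0 4 0 0
  0 0 0 0 0
  0 0 0 0 0
After step 2: ants at (1,2),(1,3),(0,3)
  0 0 0 2 0
  0 0 1 2 0
  0 0 3 0 0
  0 0 0 0 0
  0 0 0 0 0
After step 3: ants at (2,2),(0,3),(1,3)
  0 0 0 3 0
  0 0 0 3 0
  0 0 4 0 0
  0 0 0 0 0
  0 0 0 0 0
After step 4: ants at (1,2),(1,3),(0,3)
  0 0 0 4 0
  0 0 1 4 0
  0 0 3 0 0
  0 0 0 0 0
  0 0 0 0 0
After step 5: ants at (1,3),(0,3),(1,3)
  0 0 0 5 0
  0 0 0 7 0
  0 0 2 0 0
  0 0 0 0 0
  0 0 0 0 0
After step 6: ants at (0,3),(1,3),(0,3)
  0 0 0 8 0
  0 0 0 8 0
  0 0 1 0 0
  0 0 0 0 0
  0 0 0 0 0

0 0 0 8 0
0 0 0 8 0
0 0 1 0 0
0 0 0 0 0
0 0 0 0 0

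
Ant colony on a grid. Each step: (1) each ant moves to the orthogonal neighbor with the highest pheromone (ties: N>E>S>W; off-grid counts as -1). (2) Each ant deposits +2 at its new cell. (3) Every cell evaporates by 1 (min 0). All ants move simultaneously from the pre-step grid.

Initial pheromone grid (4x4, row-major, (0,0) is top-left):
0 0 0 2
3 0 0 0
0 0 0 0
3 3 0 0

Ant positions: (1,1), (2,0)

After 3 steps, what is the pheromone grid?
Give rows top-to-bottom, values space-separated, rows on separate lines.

After step 1: ants at (1,0),(1,0)
  0 0 0 1
  6 0 0 0
  0 0 0 0
  2 2 0 0
After step 2: ants at (0,0),(0,0)
  3 0 0 0
  5 0 0 0
  0 0 0 0
  1 1 0 0
After step 3: ants at (1,0),(1,0)
  2 0 0 0
  8 0 0 0
  0 0 0 0
  0 0 0 0

2 0 0 0
8 0 0 0
0 0 0 0
0 0 0 0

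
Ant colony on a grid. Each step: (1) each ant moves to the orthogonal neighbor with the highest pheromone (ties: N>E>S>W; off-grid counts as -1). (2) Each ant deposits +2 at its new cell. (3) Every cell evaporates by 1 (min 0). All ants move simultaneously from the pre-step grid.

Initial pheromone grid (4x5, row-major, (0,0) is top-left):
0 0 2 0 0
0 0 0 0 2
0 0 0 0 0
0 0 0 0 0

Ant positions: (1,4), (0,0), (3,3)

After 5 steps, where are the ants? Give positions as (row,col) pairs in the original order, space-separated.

Step 1: ant0:(1,4)->N->(0,4) | ant1:(0,0)->E->(0,1) | ant2:(3,3)->N->(2,3)
  grid max=1 at (0,1)
Step 2: ant0:(0,4)->S->(1,4) | ant1:(0,1)->E->(0,2) | ant2:(2,3)->N->(1,3)
  grid max=2 at (0,2)
Step 3: ant0:(1,4)->W->(1,3) | ant1:(0,2)->E->(0,3) | ant2:(1,3)->E->(1,4)
  grid max=3 at (1,4)
Step 4: ant0:(1,3)->E->(1,4) | ant1:(0,3)->S->(1,3) | ant2:(1,4)->W->(1,3)
  grid max=5 at (1,3)
Step 5: ant0:(1,4)->W->(1,3) | ant1:(1,3)->E->(1,4) | ant2:(1,3)->E->(1,4)
  grid max=7 at (1,4)

(1,3) (1,4) (1,4)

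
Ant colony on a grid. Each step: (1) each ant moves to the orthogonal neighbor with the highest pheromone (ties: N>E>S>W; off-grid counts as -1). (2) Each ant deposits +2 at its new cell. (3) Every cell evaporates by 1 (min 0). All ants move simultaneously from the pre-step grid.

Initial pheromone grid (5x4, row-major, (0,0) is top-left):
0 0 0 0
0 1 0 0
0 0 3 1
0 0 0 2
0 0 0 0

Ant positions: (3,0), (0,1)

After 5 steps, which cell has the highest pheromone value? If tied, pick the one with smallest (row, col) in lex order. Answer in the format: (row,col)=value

Answer: (1,1)=6

Derivation:
Step 1: ant0:(3,0)->N->(2,0) | ant1:(0,1)->S->(1,1)
  grid max=2 at (1,1)
Step 2: ant0:(2,0)->N->(1,0) | ant1:(1,1)->N->(0,1)
  grid max=1 at (0,1)
Step 3: ant0:(1,0)->E->(1,1) | ant1:(0,1)->S->(1,1)
  grid max=4 at (1,1)
Step 4: ant0:(1,1)->N->(0,1) | ant1:(1,1)->N->(0,1)
  grid max=3 at (0,1)
Step 5: ant0:(0,1)->S->(1,1) | ant1:(0,1)->S->(1,1)
  grid max=6 at (1,1)
Final grid:
  0 2 0 0
  0 6 0 0
  0 0 0 0
  0 0 0 0
  0 0 0 0
Max pheromone 6 at (1,1)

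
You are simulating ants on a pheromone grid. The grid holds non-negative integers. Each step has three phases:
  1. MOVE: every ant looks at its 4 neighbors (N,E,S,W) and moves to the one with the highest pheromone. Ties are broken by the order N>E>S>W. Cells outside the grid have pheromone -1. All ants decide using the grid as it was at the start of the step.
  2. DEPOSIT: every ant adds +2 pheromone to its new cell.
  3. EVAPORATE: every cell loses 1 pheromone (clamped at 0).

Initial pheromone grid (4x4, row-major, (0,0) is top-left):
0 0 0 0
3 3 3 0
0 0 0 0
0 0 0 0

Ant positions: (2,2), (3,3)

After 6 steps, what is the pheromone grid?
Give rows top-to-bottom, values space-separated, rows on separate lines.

After step 1: ants at (1,2),(2,3)
  0 0 0 0
  2 2 4 0
  0 0 0 1
  0 0 0 0
After step 2: ants at (1,1),(1,3)
  0 0 0 0
  1 3 3 1
  0 0 0 0
  0 0 0 0
After step 3: ants at (1,2),(1,2)
  0 0 0 0
  0 2 6 0
  0 0 0 0
  0 0 0 0
After step 4: ants at (1,1),(1,1)
  0 0 0 0
  0 5 5 0
  0 0 0 0
  0 0 0 0
After step 5: ants at (1,2),(1,2)
  0 0 0 0
  0 4 8 0
  0 0 0 0
  0 0 0 0
After step 6: ants at (1,1),(1,1)
  0 0 0 0
  0 7 7 0
  0 0 0 0
  0 0 0 0

0 0 0 0
0 7 7 0
0 0 0 0
0 0 0 0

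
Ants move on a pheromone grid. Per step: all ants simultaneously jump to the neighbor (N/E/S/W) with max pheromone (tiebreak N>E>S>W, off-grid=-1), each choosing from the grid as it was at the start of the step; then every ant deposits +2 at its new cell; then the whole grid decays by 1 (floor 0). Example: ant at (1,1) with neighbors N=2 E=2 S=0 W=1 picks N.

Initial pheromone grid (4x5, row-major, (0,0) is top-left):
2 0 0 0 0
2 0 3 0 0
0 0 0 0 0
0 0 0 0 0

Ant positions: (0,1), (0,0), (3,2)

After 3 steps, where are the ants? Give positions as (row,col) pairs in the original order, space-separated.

Step 1: ant0:(0,1)->W->(0,0) | ant1:(0,0)->S->(1,0) | ant2:(3,2)->N->(2,2)
  grid max=3 at (0,0)
Step 2: ant0:(0,0)->S->(1,0) | ant1:(1,0)->N->(0,0) | ant2:(2,2)->N->(1,2)
  grid max=4 at (0,0)
Step 3: ant0:(1,0)->N->(0,0) | ant1:(0,0)->S->(1,0) | ant2:(1,2)->N->(0,2)
  grid max=5 at (0,0)

(0,0) (1,0) (0,2)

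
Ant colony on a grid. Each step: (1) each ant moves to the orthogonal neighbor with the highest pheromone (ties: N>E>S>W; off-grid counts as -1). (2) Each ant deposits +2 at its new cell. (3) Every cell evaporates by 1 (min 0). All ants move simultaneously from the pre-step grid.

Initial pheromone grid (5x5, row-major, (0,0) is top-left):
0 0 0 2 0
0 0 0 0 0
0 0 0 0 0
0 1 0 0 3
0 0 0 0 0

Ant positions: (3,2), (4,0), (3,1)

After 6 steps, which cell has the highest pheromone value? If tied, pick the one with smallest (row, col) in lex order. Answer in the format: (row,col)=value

Step 1: ant0:(3,2)->W->(3,1) | ant1:(4,0)->N->(3,0) | ant2:(3,1)->N->(2,1)
  grid max=2 at (3,1)
Step 2: ant0:(3,1)->N->(2,1) | ant1:(3,0)->E->(3,1) | ant2:(2,1)->S->(3,1)
  grid max=5 at (3,1)
Step 3: ant0:(2,1)->S->(3,1) | ant1:(3,1)->N->(2,1) | ant2:(3,1)->N->(2,1)
  grid max=6 at (3,1)
Step 4: ant0:(3,1)->N->(2,1) | ant1:(2,1)->S->(3,1) | ant2:(2,1)->S->(3,1)
  grid max=9 at (3,1)
Step 5: ant0:(2,1)->S->(3,1) | ant1:(3,1)->N->(2,1) | ant2:(3,1)->N->(2,1)
  grid max=10 at (3,1)
Step 6: ant0:(3,1)->N->(2,1) | ant1:(2,1)->S->(3,1) | ant2:(2,1)->S->(3,1)
  grid max=13 at (3,1)
Final grid:
  0 0 0 0 0
  0 0 0 0 0
  0 10 0 0 0
  0 13 0 0 0
  0 0 0 0 0
Max pheromone 13 at (3,1)

Answer: (3,1)=13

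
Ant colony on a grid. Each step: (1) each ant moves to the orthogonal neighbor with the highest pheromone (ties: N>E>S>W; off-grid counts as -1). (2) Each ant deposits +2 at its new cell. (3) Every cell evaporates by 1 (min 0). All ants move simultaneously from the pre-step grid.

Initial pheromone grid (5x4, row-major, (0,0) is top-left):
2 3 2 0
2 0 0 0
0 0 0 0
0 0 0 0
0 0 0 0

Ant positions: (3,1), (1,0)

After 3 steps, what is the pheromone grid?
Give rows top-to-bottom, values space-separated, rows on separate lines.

After step 1: ants at (2,1),(0,0)
  3 2 1 0
  1 0 0 0
  0 1 0 0
  0 0 0 0
  0 0 0 0
After step 2: ants at (1,1),(0,1)
  2 3 0 0
  0 1 0 0
  0 0 0 0
  0 0 0 0
  0 0 0 0
After step 3: ants at (0,1),(0,0)
  3 4 0 0
  0 0 0 0
  0 0 0 0
  0 0 0 0
  0 0 0 0

3 4 0 0
0 0 0 0
0 0 0 0
0 0 0 0
0 0 0 0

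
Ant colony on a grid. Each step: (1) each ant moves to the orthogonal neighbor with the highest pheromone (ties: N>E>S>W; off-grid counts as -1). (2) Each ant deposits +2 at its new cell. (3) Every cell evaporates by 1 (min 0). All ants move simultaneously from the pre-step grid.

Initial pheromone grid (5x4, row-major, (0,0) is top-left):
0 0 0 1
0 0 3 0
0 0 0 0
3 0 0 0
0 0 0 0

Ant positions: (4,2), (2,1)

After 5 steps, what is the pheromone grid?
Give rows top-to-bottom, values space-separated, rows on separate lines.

After step 1: ants at (3,2),(1,1)
  0 0 0 0
  0 1 2 0
  0 0 0 0
  2 0 1 0
  0 0 0 0
After step 2: ants at (2,2),(1,2)
  0 0 0 0
  0 0 3 0
  0 0 1 0
  1 0 0 0
  0 0 0 0
After step 3: ants at (1,2),(2,2)
  0 0 0 0
  0 0 4 0
  0 0 2 0
  0 0 0 0
  0 0 0 0
After step 4: ants at (2,2),(1,2)
  0 0 0 0
  0 0 5 0
  0 0 3 0
  0 0 0 0
  0 0 0 0
After step 5: ants at (1,2),(2,2)
  0 0 0 0
  0 0 6 0
  0 0 4 0
  0 0 0 0
  0 0 0 0

0 0 0 0
0 0 6 0
0 0 4 0
0 0 0 0
0 0 0 0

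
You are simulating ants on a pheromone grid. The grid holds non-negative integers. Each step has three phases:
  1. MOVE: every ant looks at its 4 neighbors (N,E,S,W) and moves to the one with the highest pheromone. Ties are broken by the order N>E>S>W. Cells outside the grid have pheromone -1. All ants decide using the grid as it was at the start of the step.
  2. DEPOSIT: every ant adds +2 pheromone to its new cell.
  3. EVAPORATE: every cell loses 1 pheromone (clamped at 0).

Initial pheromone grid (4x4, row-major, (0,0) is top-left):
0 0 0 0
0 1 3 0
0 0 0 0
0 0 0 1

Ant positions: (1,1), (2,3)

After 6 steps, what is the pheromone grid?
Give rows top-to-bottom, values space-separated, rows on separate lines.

After step 1: ants at (1,2),(3,3)
  0 0 0 0
  0 0 4 0
  0 0 0 0
  0 0 0 2
After step 2: ants at (0,2),(2,3)
  0 0 1 0
  0 0 3 0
  0 0 0 1
  0 0 0 1
After step 3: ants at (1,2),(3,3)
  0 0 0 0
  0 0 4 0
  0 0 0 0
  0 0 0 2
After step 4: ants at (0,2),(2,3)
  0 0 1 0
  0 0 3 0
  0 0 0 1
  0 0 0 1
After step 5: ants at (1,2),(3,3)
  0 0 0 0
  0 0 4 0
  0 0 0 0
  0 0 0 2
After step 6: ants at (0,2),(2,3)
  0 0 1 0
  0 0 3 0
  0 0 0 1
  0 0 0 1

0 0 1 0
0 0 3 0
0 0 0 1
0 0 0 1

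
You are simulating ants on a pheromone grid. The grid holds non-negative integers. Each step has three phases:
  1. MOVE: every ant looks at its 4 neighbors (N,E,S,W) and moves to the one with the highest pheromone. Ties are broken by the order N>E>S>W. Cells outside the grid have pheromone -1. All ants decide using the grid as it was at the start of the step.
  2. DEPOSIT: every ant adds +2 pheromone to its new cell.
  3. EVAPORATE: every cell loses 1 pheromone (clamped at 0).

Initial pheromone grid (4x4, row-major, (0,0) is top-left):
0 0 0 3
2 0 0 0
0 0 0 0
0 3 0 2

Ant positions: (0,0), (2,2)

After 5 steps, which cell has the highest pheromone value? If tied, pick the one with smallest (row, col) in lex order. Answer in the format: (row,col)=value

Step 1: ant0:(0,0)->S->(1,0) | ant1:(2,2)->N->(1,2)
  grid max=3 at (1,0)
Step 2: ant0:(1,0)->N->(0,0) | ant1:(1,2)->N->(0,2)
  grid max=2 at (1,0)
Step 3: ant0:(0,0)->S->(1,0) | ant1:(0,2)->E->(0,3)
  grid max=3 at (1,0)
Step 4: ant0:(1,0)->N->(0,0) | ant1:(0,3)->S->(1,3)
  grid max=2 at (1,0)
Step 5: ant0:(0,0)->S->(1,0) | ant1:(1,3)->N->(0,3)
  grid max=3 at (1,0)
Final grid:
  0 0 0 2
  3 0 0 0
  0 0 0 0
  0 0 0 0
Max pheromone 3 at (1,0)

Answer: (1,0)=3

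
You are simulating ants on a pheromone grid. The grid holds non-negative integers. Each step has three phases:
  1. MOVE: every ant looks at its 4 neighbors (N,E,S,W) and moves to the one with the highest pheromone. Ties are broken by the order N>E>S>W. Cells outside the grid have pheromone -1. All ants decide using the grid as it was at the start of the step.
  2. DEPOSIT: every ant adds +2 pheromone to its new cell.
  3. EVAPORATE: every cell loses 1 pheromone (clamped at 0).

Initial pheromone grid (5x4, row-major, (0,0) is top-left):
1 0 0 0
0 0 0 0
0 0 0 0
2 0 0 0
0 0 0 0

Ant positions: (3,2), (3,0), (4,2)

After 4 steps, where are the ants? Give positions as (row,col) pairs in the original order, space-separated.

Step 1: ant0:(3,2)->N->(2,2) | ant1:(3,0)->N->(2,0) | ant2:(4,2)->N->(3,2)
  grid max=1 at (2,0)
Step 2: ant0:(2,2)->S->(3,2) | ant1:(2,0)->S->(3,0) | ant2:(3,2)->N->(2,2)
  grid max=2 at (2,2)
Step 3: ant0:(3,2)->N->(2,2) | ant1:(3,0)->N->(2,0) | ant2:(2,2)->S->(3,2)
  grid max=3 at (2,2)
Step 4: ant0:(2,2)->S->(3,2) | ant1:(2,0)->S->(3,0) | ant2:(3,2)->N->(2,2)
  grid max=4 at (2,2)

(3,2) (3,0) (2,2)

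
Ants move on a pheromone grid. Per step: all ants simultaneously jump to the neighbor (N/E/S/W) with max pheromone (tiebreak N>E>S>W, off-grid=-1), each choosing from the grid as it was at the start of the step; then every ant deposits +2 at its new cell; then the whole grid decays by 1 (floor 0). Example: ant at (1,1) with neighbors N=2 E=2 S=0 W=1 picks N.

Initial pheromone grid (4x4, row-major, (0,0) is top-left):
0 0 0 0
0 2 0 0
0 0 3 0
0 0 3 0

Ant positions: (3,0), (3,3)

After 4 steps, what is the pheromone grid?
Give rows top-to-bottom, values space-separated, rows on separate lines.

After step 1: ants at (2,0),(3,2)
  0 0 0 0
  0 1 0 0
  1 0 2 0
  0 0 4 0
After step 2: ants at (1,0),(2,2)
  0 0 0 0
  1 0 0 0
  0 0 3 0
  0 0 3 0
After step 3: ants at (0,0),(3,2)
  1 0 0 0
  0 0 0 0
  0 0 2 0
  0 0 4 0
After step 4: ants at (0,1),(2,2)
  0 1 0 0
  0 0 0 0
  0 0 3 0
  0 0 3 0

0 1 0 0
0 0 0 0
0 0 3 0
0 0 3 0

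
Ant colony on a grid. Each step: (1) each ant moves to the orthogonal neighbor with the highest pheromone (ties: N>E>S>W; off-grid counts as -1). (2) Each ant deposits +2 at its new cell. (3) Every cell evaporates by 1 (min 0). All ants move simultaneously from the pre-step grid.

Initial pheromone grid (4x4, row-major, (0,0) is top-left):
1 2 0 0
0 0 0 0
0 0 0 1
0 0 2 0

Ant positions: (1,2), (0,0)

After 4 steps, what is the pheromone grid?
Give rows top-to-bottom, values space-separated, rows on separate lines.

After step 1: ants at (0,2),(0,1)
  0 3 1 0
  0 0 0 0
  0 0 0 0
  0 0 1 0
After step 2: ants at (0,1),(0,2)
  0 4 2 0
  0 0 0 0
  0 0 0 0
  0 0 0 0
After step 3: ants at (0,2),(0,1)
  0 5 3 0
  0 0 0 0
  0 0 0 0
  0 0 0 0
After step 4: ants at (0,1),(0,2)
  0 6 4 0
  0 0 0 0
  0 0 0 0
  0 0 0 0

0 6 4 0
0 0 0 0
0 0 0 0
0 0 0 0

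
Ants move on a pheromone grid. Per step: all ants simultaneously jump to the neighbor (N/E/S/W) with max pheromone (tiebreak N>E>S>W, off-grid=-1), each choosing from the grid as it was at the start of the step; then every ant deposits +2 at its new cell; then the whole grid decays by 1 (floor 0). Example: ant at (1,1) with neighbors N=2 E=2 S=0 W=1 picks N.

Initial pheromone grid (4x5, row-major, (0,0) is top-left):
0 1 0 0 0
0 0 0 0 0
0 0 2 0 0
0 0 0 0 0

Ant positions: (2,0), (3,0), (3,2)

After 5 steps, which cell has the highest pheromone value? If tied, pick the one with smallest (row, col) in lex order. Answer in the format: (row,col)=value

Answer: (1,0)=5

Derivation:
Step 1: ant0:(2,0)->N->(1,0) | ant1:(3,0)->N->(2,0) | ant2:(3,2)->N->(2,2)
  grid max=3 at (2,2)
Step 2: ant0:(1,0)->S->(2,0) | ant1:(2,0)->N->(1,0) | ant2:(2,2)->N->(1,2)
  grid max=2 at (1,0)
Step 3: ant0:(2,0)->N->(1,0) | ant1:(1,0)->S->(2,0) | ant2:(1,2)->S->(2,2)
  grid max=3 at (1,0)
Step 4: ant0:(1,0)->S->(2,0) | ant1:(2,0)->N->(1,0) | ant2:(2,2)->N->(1,2)
  grid max=4 at (1,0)
Step 5: ant0:(2,0)->N->(1,0) | ant1:(1,0)->S->(2,0) | ant2:(1,2)->S->(2,2)
  grid max=5 at (1,0)
Final grid:
  0 0 0 0 0
  5 0 0 0 0
  5 0 3 0 0
  0 0 0 0 0
Max pheromone 5 at (1,0)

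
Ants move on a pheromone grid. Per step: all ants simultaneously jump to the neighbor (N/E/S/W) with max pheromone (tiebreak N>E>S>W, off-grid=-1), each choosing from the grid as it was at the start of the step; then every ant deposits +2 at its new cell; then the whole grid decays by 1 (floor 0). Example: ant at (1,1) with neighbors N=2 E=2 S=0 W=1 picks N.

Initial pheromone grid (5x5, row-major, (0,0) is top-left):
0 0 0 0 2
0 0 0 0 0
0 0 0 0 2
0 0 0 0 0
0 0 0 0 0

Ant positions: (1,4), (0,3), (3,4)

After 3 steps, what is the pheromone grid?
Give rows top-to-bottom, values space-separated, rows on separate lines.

After step 1: ants at (0,4),(0,4),(2,4)
  0 0 0 0 5
  0 0 0 0 0
  0 0 0 0 3
  0 0 0 0 0
  0 0 0 0 0
After step 2: ants at (1,4),(1,4),(1,4)
  0 0 0 0 4
  0 0 0 0 5
  0 0 0 0 2
  0 0 0 0 0
  0 0 0 0 0
After step 3: ants at (0,4),(0,4),(0,4)
  0 0 0 0 9
  0 0 0 0 4
  0 0 0 0 1
  0 0 0 0 0
  0 0 0 0 0

0 0 0 0 9
0 0 0 0 4
0 0 0 0 1
0 0 0 0 0
0 0 0 0 0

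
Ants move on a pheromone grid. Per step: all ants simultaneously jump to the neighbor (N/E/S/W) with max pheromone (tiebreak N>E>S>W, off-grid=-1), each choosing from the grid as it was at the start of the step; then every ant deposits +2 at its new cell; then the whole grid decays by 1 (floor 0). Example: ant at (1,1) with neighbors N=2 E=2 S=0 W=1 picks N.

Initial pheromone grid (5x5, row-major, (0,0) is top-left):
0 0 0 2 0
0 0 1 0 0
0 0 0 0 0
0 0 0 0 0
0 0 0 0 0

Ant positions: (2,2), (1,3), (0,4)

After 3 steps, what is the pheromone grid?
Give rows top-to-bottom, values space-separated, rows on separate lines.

After step 1: ants at (1,2),(0,3),(0,3)
  0 0 0 5 0
  0 0 2 0 0
  0 0 0 0 0
  0 0 0 0 0
  0 0 0 0 0
After step 2: ants at (0,2),(0,4),(0,4)
  0 0 1 4 3
  0 0 1 0 0
  0 0 0 0 0
  0 0 0 0 0
  0 0 0 0 0
After step 3: ants at (0,3),(0,3),(0,3)
  0 0 0 9 2
  0 0 0 0 0
  0 0 0 0 0
  0 0 0 0 0
  0 0 0 0 0

0 0 0 9 2
0 0 0 0 0
0 0 0 0 0
0 0 0 0 0
0 0 0 0 0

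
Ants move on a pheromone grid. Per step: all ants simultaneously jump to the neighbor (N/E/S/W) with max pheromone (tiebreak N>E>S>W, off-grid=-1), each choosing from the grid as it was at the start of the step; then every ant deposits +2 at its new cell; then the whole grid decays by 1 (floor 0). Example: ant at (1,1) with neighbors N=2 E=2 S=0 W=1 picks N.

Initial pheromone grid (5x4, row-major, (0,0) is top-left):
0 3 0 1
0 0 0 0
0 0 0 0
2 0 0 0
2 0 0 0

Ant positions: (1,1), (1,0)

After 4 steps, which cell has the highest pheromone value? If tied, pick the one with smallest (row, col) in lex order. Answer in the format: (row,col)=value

Answer: (0,1)=7

Derivation:
Step 1: ant0:(1,1)->N->(0,1) | ant1:(1,0)->N->(0,0)
  grid max=4 at (0,1)
Step 2: ant0:(0,1)->W->(0,0) | ant1:(0,0)->E->(0,1)
  grid max=5 at (0,1)
Step 3: ant0:(0,0)->E->(0,1) | ant1:(0,1)->W->(0,0)
  grid max=6 at (0,1)
Step 4: ant0:(0,1)->W->(0,0) | ant1:(0,0)->E->(0,1)
  grid max=7 at (0,1)
Final grid:
  4 7 0 0
  0 0 0 0
  0 0 0 0
  0 0 0 0
  0 0 0 0
Max pheromone 7 at (0,1)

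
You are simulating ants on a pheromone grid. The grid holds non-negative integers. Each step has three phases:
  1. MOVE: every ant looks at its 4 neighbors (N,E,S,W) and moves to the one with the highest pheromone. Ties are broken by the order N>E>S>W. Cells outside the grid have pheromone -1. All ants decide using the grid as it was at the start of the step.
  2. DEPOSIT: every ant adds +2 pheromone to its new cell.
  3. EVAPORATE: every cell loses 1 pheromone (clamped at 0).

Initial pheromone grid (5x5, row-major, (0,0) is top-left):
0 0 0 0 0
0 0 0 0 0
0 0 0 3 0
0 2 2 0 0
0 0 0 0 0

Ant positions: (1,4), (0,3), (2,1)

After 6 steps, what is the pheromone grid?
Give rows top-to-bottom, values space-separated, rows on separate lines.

After step 1: ants at (0,4),(0,4),(3,1)
  0 0 0 0 3
  0 0 0 0 0
  0 0 0 2 0
  0 3 1 0 0
  0 0 0 0 0
After step 2: ants at (1,4),(1,4),(3,2)
  0 0 0 0 2
  0 0 0 0 3
  0 0 0 1 0
  0 2 2 0 0
  0 0 0 0 0
After step 3: ants at (0,4),(0,4),(3,1)
  0 0 0 0 5
  0 0 0 0 2
  0 0 0 0 0
  0 3 1 0 0
  0 0 0 0 0
After step 4: ants at (1,4),(1,4),(3,2)
  0 0 0 0 4
  0 0 0 0 5
  0 0 0 0 0
  0 2 2 0 0
  0 0 0 0 0
After step 5: ants at (0,4),(0,4),(3,1)
  0 0 0 0 7
  0 0 0 0 4
  0 0 0 0 0
  0 3 1 0 0
  0 0 0 0 0
After step 6: ants at (1,4),(1,4),(3,2)
  0 0 0 0 6
  0 0 0 0 7
  0 0 0 0 0
  0 2 2 0 0
  0 0 0 0 0

0 0 0 0 6
0 0 0 0 7
0 0 0 0 0
0 2 2 0 0
0 0 0 0 0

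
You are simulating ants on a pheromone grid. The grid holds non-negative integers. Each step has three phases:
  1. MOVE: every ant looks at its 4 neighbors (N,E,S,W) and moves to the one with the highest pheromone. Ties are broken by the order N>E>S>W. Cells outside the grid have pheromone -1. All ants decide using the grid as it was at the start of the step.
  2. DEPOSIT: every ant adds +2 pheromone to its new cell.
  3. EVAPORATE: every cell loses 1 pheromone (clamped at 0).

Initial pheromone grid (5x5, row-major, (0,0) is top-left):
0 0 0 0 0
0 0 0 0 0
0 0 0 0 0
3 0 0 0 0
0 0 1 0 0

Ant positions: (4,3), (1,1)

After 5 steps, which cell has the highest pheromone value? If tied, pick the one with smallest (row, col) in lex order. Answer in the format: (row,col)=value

Step 1: ant0:(4,3)->W->(4,2) | ant1:(1,1)->N->(0,1)
  grid max=2 at (3,0)
Step 2: ant0:(4,2)->N->(3,2) | ant1:(0,1)->E->(0,2)
  grid max=1 at (0,2)
Step 3: ant0:(3,2)->S->(4,2) | ant1:(0,2)->E->(0,3)
  grid max=2 at (4,2)
Step 4: ant0:(4,2)->N->(3,2) | ant1:(0,3)->E->(0,4)
  grid max=1 at (0,4)
Step 5: ant0:(3,2)->S->(4,2) | ant1:(0,4)->S->(1,4)
  grid max=2 at (4,2)
Final grid:
  0 0 0 0 0
  0 0 0 0 1
  0 0 0 0 0
  0 0 0 0 0
  0 0 2 0 0
Max pheromone 2 at (4,2)

Answer: (4,2)=2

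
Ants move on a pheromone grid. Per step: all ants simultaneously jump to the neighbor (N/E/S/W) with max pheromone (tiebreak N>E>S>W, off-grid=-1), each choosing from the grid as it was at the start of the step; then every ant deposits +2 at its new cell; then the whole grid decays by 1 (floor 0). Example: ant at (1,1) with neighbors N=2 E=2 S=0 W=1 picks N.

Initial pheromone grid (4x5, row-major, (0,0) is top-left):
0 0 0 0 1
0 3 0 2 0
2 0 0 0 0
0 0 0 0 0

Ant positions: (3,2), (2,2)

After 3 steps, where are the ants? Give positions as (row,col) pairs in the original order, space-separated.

Step 1: ant0:(3,2)->N->(2,2) | ant1:(2,2)->N->(1,2)
  grid max=2 at (1,1)
Step 2: ant0:(2,2)->N->(1,2) | ant1:(1,2)->W->(1,1)
  grid max=3 at (1,1)
Step 3: ant0:(1,2)->W->(1,1) | ant1:(1,1)->E->(1,2)
  grid max=4 at (1,1)

(1,1) (1,2)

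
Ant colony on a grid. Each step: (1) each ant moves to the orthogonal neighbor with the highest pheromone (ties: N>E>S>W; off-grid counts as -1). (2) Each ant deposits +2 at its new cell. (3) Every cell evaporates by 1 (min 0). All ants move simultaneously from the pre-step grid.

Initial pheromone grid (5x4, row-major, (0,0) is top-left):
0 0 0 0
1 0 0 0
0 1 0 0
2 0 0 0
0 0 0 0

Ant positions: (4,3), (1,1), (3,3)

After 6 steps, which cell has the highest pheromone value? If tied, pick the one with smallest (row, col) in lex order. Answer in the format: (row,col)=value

Answer: (2,3)=6

Derivation:
Step 1: ant0:(4,3)->N->(3,3) | ant1:(1,1)->S->(2,1) | ant2:(3,3)->N->(2,3)
  grid max=2 at (2,1)
Step 2: ant0:(3,3)->N->(2,3) | ant1:(2,1)->N->(1,1) | ant2:(2,3)->S->(3,3)
  grid max=2 at (2,3)
Step 3: ant0:(2,3)->S->(3,3) | ant1:(1,1)->S->(2,1) | ant2:(3,3)->N->(2,3)
  grid max=3 at (2,3)
Step 4: ant0:(3,3)->N->(2,3) | ant1:(2,1)->N->(1,1) | ant2:(2,3)->S->(3,3)
  grid max=4 at (2,3)
Step 5: ant0:(2,3)->S->(3,3) | ant1:(1,1)->S->(2,1) | ant2:(3,3)->N->(2,3)
  grid max=5 at (2,3)
Step 6: ant0:(3,3)->N->(2,3) | ant1:(2,1)->N->(1,1) | ant2:(2,3)->S->(3,3)
  grid max=6 at (2,3)
Final grid:
  0 0 0 0
  0 1 0 0
  0 1 0 6
  0 0 0 6
  0 0 0 0
Max pheromone 6 at (2,3)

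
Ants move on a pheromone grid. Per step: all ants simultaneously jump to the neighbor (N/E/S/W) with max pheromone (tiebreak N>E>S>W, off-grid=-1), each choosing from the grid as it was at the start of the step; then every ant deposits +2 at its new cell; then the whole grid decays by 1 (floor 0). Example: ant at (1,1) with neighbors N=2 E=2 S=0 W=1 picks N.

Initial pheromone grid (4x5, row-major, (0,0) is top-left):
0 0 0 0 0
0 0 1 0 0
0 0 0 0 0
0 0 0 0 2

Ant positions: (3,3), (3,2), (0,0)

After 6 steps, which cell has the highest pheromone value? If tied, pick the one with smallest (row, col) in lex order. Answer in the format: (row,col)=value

Answer: (0,2)=5

Derivation:
Step 1: ant0:(3,3)->E->(3,4) | ant1:(3,2)->N->(2,2) | ant2:(0,0)->E->(0,1)
  grid max=3 at (3,4)
Step 2: ant0:(3,4)->N->(2,4) | ant1:(2,2)->N->(1,2) | ant2:(0,1)->E->(0,2)
  grid max=2 at (3,4)
Step 3: ant0:(2,4)->S->(3,4) | ant1:(1,2)->N->(0,2) | ant2:(0,2)->S->(1,2)
  grid max=3 at (3,4)
Step 4: ant0:(3,4)->N->(2,4) | ant1:(0,2)->S->(1,2) | ant2:(1,2)->N->(0,2)
  grid max=3 at (0,2)
Step 5: ant0:(2,4)->S->(3,4) | ant1:(1,2)->N->(0,2) | ant2:(0,2)->S->(1,2)
  grid max=4 at (0,2)
Step 6: ant0:(3,4)->N->(2,4) | ant1:(0,2)->S->(1,2) | ant2:(1,2)->N->(0,2)
  grid max=5 at (0,2)
Final grid:
  0 0 5 0 0
  0 0 5 0 0
  0 0 0 0 1
  0 0 0 0 2
Max pheromone 5 at (0,2)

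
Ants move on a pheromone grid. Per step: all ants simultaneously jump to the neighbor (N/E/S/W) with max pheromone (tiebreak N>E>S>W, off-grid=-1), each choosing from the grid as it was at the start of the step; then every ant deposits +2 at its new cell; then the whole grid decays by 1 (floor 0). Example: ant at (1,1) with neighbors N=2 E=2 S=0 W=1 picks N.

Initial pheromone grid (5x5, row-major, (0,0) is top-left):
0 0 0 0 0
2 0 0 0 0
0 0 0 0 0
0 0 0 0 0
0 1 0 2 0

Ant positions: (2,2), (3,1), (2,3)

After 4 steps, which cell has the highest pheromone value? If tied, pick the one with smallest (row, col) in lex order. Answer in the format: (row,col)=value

Answer: (1,2)=4

Derivation:
Step 1: ant0:(2,2)->N->(1,2) | ant1:(3,1)->S->(4,1) | ant2:(2,3)->N->(1,3)
  grid max=2 at (4,1)
Step 2: ant0:(1,2)->E->(1,3) | ant1:(4,1)->N->(3,1) | ant2:(1,3)->W->(1,2)
  grid max=2 at (1,2)
Step 3: ant0:(1,3)->W->(1,2) | ant1:(3,1)->S->(4,1) | ant2:(1,2)->E->(1,3)
  grid max=3 at (1,2)
Step 4: ant0:(1,2)->E->(1,3) | ant1:(4,1)->N->(3,1) | ant2:(1,3)->W->(1,2)
  grid max=4 at (1,2)
Final grid:
  0 0 0 0 0
  0 0 4 4 0
  0 0 0 0 0
  0 1 0 0 0
  0 1 0 0 0
Max pheromone 4 at (1,2)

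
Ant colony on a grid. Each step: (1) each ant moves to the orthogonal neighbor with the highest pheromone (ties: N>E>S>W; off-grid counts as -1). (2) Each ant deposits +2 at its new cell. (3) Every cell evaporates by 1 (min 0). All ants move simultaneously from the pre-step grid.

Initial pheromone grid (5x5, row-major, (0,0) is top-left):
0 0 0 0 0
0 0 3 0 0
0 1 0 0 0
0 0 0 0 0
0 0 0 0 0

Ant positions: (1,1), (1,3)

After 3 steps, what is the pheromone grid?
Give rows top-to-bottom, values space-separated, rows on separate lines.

After step 1: ants at (1,2),(1,2)
  0 0 0 0 0
  0 0 6 0 0
  0 0 0 0 0
  0 0 0 0 0
  0 0 0 0 0
After step 2: ants at (0,2),(0,2)
  0 0 3 0 0
  0 0 5 0 0
  0 0 0 0 0
  0 0 0 0 0
  0 0 0 0 0
After step 3: ants at (1,2),(1,2)
  0 0 2 0 0
  0 0 8 0 0
  0 0 0 0 0
  0 0 0 0 0
  0 0 0 0 0

0 0 2 0 0
0 0 8 0 0
0 0 0 0 0
0 0 0 0 0
0 0 0 0 0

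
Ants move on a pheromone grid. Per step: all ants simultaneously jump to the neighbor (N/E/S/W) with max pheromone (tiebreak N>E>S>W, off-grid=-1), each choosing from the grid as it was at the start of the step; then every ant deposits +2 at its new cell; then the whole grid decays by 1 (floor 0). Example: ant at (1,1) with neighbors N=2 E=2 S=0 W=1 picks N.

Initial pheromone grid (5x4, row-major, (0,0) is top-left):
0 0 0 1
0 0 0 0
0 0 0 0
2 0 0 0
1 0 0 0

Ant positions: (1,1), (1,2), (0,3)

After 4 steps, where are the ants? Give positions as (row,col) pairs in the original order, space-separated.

Step 1: ant0:(1,1)->N->(0,1) | ant1:(1,2)->N->(0,2) | ant2:(0,3)->S->(1,3)
  grid max=1 at (0,1)
Step 2: ant0:(0,1)->E->(0,2) | ant1:(0,2)->W->(0,1) | ant2:(1,3)->N->(0,3)
  grid max=2 at (0,1)
Step 3: ant0:(0,2)->W->(0,1) | ant1:(0,1)->E->(0,2) | ant2:(0,3)->W->(0,2)
  grid max=5 at (0,2)
Step 4: ant0:(0,1)->E->(0,2) | ant1:(0,2)->W->(0,1) | ant2:(0,2)->W->(0,1)
  grid max=6 at (0,1)

(0,2) (0,1) (0,1)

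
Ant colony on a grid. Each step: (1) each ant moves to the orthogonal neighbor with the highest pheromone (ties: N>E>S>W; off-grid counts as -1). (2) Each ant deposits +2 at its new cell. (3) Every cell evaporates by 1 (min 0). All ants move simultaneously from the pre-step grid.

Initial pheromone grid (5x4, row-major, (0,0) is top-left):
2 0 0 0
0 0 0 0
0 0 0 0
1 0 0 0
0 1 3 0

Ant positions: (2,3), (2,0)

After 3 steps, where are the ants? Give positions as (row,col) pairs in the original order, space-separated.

Step 1: ant0:(2,3)->N->(1,3) | ant1:(2,0)->S->(3,0)
  grid max=2 at (3,0)
Step 2: ant0:(1,3)->N->(0,3) | ant1:(3,0)->N->(2,0)
  grid max=1 at (0,3)
Step 3: ant0:(0,3)->S->(1,3) | ant1:(2,0)->S->(3,0)
  grid max=2 at (3,0)

(1,3) (3,0)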